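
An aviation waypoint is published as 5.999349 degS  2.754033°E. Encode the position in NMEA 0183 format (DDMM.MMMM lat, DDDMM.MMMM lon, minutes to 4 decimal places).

Lat: 5° + 0.999349 × 60 = 5° 59.960940′
Lon: 2° + 0.754033 × 60 = 2° 45.241980′

0559.9609,S / 00245.2420,E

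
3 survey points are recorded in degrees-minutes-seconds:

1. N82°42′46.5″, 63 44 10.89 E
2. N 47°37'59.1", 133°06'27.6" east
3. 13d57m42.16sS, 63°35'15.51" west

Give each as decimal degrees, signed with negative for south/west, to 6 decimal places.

Point 1:
  Latitude: 82° + 42/60 + 46.5/3600 = 82 + 0.700000 + 0.012917 = 82.7129167
  N ⇒ keep positive
  Lon: 44′ + 10.89″ = 44.18150′; 63 + 44.18150/60 = 63.7363583
  E ⇒ keep positive
Point 2:
  φ: 47 + 37/60 + 59.1/3600 = 47.6330833
  N ⇒ keep positive
  λ: 133 + 6/60 + 27.6/3600 = 133.1076667
  E → positive
Point 3:
  Lat: 13 + 57/60 + 42.16/3600 = 13.9617111
  S → negative
  Longitude: 35′ + 15.51″ = 35.25850′; 63 + 35.25850/60 = 63.5876417
  W → negative

1. 82.712917, 63.736358
2. 47.633083, 133.107667
3. -13.961711, -63.587642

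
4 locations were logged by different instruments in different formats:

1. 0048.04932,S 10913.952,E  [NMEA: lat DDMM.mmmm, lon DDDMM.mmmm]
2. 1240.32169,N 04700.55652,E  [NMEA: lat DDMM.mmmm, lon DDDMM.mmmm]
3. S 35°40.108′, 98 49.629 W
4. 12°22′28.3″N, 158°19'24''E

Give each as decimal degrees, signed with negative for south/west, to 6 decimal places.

Point 1:
  Latitude: split at 2 digits → 00° and 48.04932′; 0 + 48.04932/60 = 0.8008220
  S → negative
  λ: degrees = first 3 digits = 109, minutes = 13.952; 109 + 13.952/60 = 109.2325333
  E → positive
Point 2:
  φ: degrees = first 2 digits = 12, minutes = 40.32169; 12 + 40.32169/60 = 12.6720282
  N ⇒ keep positive
  λ: split at 3 digits → 047° and 0.55652′; 47 + 0.55652/60 = 47.0092753
  E ⇒ keep positive
Point 3:
  φ: 35 + 40.108/60 = 35.6684667
  S → negative
  λ: 98 + 49.629/60 = 98.8271500
  W → negative
Point 4:
  Lat: 12 + 22/60 + 28.3/3600 = 12.3745278
  N ⇒ keep positive
  Lon: 158° + 19/60 + 24/3600 = 158 + 0.316667 + 0.006667 = 158.3233333
  E → positive

1. -0.800822, 109.232533
2. 12.672028, 47.009275
3. -35.668467, -98.827150
4. 12.374528, 158.323333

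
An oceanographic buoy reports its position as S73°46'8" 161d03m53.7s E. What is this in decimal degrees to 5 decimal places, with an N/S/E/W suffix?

73.76889° S, 161.06492° E

Latitude: 46′ + 8″ = 46.13333′; 73 + 46.13333/60 = 73.768889
Longitude: 161° + 3/60 + 53.7/3600 = 161 + 0.050000 + 0.014917 = 161.064917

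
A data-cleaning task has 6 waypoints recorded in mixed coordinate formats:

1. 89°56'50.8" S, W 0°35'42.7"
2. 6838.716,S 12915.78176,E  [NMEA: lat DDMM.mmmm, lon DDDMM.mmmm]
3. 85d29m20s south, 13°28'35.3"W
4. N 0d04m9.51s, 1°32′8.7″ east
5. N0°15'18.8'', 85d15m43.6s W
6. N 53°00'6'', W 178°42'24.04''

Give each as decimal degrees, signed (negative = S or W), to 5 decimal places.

1. -89.94744, -0.59519
2. -68.64527, 129.26303
3. -85.48889, -13.47647
4. 0.06931, 1.53575
5. 0.25522, -85.26211
6. 53.00167, -178.70668

Point 1:
  Latitude: 89 + 56/60 + 50.8/3600 = 89.947444
  S ⇒ negate
  λ: 0° + 35/60 + 42.7/3600 = 0 + 0.583333 + 0.011861 = 0.595194
  hemisphere W, so the sign is −
Point 2:
  Lat: degrees = first 2 digits = 68, minutes = 38.716; 68 + 38.716/60 = 68.645267
  hemisphere S, so the sign is −
  Longitude: degrees = first 3 digits = 129, minutes = 15.78176; 129 + 15.78176/60 = 129.263029
  E ⇒ keep positive
Point 3:
  Latitude: 85° + 29/60 + 20/3600 = 85 + 0.483333 + 0.005556 = 85.488889
  hemisphere S, so the sign is −
  Longitude: 13° + 28/60 + 35.3/3600 = 13 + 0.466667 + 0.009806 = 13.476472
  hemisphere W, so the sign is −
Point 4:
  Lat: 0 + 4/60 + 9.51/3600 = 0.069308
  N ⇒ keep positive
  Lon: 32′ + 8.7″ = 32.14500′; 1 + 32.14500/60 = 1.535750
  E → positive
Point 5:
  φ: 0 + 15/60 + 18.8/3600 = 0.255222
  N ⇒ keep positive
  Lon: 85 + 15/60 + 43.6/3600 = 85.262111
  W → negative
Point 6:
  Latitude: 53° + 0/60 + 6/3600 = 53 + 0.000000 + 0.001667 = 53.001667
  N → positive
  λ: 178° + 42/60 + 24.04/3600 = 178 + 0.700000 + 0.006678 = 178.706678
  hemisphere W, so the sign is −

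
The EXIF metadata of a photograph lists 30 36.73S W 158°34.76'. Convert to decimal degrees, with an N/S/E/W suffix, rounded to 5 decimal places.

30.61217° S, 158.57933° W

Latitude: 36.73′ = 0.612167°; total 30.612167
Longitude: 158 + 34.76/60 = 158.579333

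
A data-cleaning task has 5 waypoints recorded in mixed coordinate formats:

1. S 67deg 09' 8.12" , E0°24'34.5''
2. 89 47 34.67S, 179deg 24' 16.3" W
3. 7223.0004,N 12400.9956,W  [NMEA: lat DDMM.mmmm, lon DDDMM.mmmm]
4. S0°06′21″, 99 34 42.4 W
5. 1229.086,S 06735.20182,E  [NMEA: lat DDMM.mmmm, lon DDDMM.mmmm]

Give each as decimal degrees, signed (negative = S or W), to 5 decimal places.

Point 1:
  Lat: 9′ + 8.12″ = 9.13533′; 67 + 9.13533/60 = 67.152256
  S ⇒ negate
  λ: 0 + 24/60 + 34.5/3600 = 0.409583
  E → positive
Point 2:
  Lat: 89° + 47/60 + 34.67/3600 = 89 + 0.783333 + 0.009631 = 89.792964
  hemisphere S, so the sign is −
  Longitude: 179 + 24/60 + 16.3/3600 = 179.404528
  W ⇒ negate
Point 3:
  φ: split at 2 digits → 72° and 23.0004′; 72 + 23.0004/60 = 72.383340
  N → positive
  Longitude: split at 3 digits → 124° and 0.9956′; 124 + 0.9956/60 = 124.016593
  W ⇒ negate
Point 4:
  Latitude: 0° + 6/60 + 21/3600 = 0 + 0.100000 + 0.005833 = 0.105833
  hemisphere S, so the sign is −
  Lon: 99° + 34/60 + 42.4/3600 = 99 + 0.566667 + 0.011778 = 99.578444
  W → negative
Point 5:
  Lat: degrees = first 2 digits = 12, minutes = 29.086; 12 + 29.086/60 = 12.484767
  S ⇒ negate
  Lon: split at 3 digits → 067° and 35.20182′; 67 + 35.20182/60 = 67.586697
  E ⇒ keep positive

1. -67.15226, 0.40958
2. -89.79296, -179.40453
3. 72.38334, -124.01659
4. -0.10583, -99.57844
5. -12.48477, 67.58670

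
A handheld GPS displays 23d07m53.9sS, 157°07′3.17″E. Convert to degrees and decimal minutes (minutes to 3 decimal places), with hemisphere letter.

23° 7.898′ S, 157° 7.053′ E

φ: seconds/60 = 0.89833; minutes = 7 + 0.89833 = 7.89833
λ: seconds/60 = 0.05283; minutes = 7 + 0.05283 = 7.05283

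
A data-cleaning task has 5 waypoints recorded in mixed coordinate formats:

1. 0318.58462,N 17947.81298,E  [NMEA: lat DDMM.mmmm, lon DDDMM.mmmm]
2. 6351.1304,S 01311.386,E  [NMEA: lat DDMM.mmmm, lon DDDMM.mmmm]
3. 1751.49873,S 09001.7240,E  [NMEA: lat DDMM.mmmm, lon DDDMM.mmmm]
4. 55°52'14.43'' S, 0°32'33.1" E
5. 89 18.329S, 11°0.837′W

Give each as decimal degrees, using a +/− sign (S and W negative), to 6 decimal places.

Point 1:
  φ: split at 2 digits → 03° and 18.58462′; 3 + 18.58462/60 = 3.3097437
  N ⇒ keep positive
  Longitude: split at 3 digits → 179° and 47.81298′; 179 + 47.81298/60 = 179.7968830
  E → positive
Point 2:
  Lat: split at 2 digits → 63° and 51.1304′; 63 + 51.1304/60 = 63.8521733
  S → negative
  Longitude: degrees = first 3 digits = 13, minutes = 11.386; 13 + 11.386/60 = 13.1897667
  E ⇒ keep positive
Point 3:
  Latitude: split at 2 digits → 17° and 51.49873′; 17 + 51.49873/60 = 17.8583122
  hemisphere S, so the sign is −
  Longitude: split at 3 digits → 090° and 1.724′; 90 + 1.724/60 = 90.0287333
  E → positive
Point 4:
  φ: 55° + 52/60 + 14.43/3600 = 55 + 0.866667 + 0.004008 = 55.8706750
  S → negative
  Longitude: 0° + 32/60 + 33.1/3600 = 0 + 0.533333 + 0.009194 = 0.5425278
  E → positive
Point 5:
  φ: 18.329′ = 0.305483°; total 89.3054833
  S → negative
  λ: 11 + 0.837/60 = 11.0139500
  W ⇒ negate

1. 3.309744, 179.796883
2. -63.852173, 13.189767
3. -17.858312, 90.028733
4. -55.870675, 0.542528
5. -89.305483, -11.013950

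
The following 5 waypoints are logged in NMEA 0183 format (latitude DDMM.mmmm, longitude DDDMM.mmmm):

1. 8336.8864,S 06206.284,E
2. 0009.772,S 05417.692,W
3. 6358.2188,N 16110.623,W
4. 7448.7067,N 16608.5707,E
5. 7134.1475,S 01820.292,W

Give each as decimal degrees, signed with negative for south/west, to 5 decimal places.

Point 1:
  φ: degrees = first 2 digits = 83, minutes = 36.8864; 83 + 36.8864/60 = 83.614773
  S ⇒ negate
  Longitude: degrees = first 3 digits = 62, minutes = 6.284; 62 + 6.284/60 = 62.104733
  E ⇒ keep positive
Point 2:
  Lat: split at 2 digits → 00° and 9.772′; 0 + 9.772/60 = 0.162867
  S ⇒ negate
  Lon: degrees = first 3 digits = 54, minutes = 17.692; 54 + 17.692/60 = 54.294867
  hemisphere W, so the sign is −
Point 3:
  Lat: degrees = first 2 digits = 63, minutes = 58.2188; 63 + 58.2188/60 = 63.970313
  N ⇒ keep positive
  Lon: split at 3 digits → 161° and 10.623′; 161 + 10.623/60 = 161.177050
  hemisphere W, so the sign is −
Point 4:
  Lat: split at 2 digits → 74° and 48.7067′; 74 + 48.7067/60 = 74.811778
  N ⇒ keep positive
  λ: split at 3 digits → 166° and 8.5707′; 166 + 8.5707/60 = 166.142845
  E ⇒ keep positive
Point 5:
  φ: split at 2 digits → 71° and 34.1475′; 71 + 34.1475/60 = 71.569125
  S → negative
  Longitude: degrees = first 3 digits = 18, minutes = 20.292; 18 + 20.292/60 = 18.338200
  hemisphere W, so the sign is −

1. -83.61477, 62.10473
2. -0.16287, -54.29487
3. 63.97031, -161.17705
4. 74.81178, 166.14285
5. -71.56913, -18.33820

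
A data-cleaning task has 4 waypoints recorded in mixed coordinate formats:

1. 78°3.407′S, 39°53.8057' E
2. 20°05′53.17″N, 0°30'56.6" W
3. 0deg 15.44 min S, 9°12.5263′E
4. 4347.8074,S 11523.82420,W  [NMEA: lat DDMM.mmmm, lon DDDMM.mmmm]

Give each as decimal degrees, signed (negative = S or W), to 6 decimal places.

Point 1:
  Lat: 78 + 3.407/60 = 78.0567833
  S → negative
  Longitude: 53.8057′ = 0.896762°; total 39.8967617
  E ⇒ keep positive
Point 2:
  φ: 5′ + 53.17″ = 5.88617′; 20 + 5.88617/60 = 20.0981028
  N ⇒ keep positive
  λ: 0 + 30/60 + 56.6/3600 = 0.5157222
  W ⇒ negate
Point 3:
  φ: 15.44′ = 0.257333°; total 0.2573333
  hemisphere S, so the sign is −
  Longitude: 12.5263′ = 0.208772°; total 9.2087717
  E ⇒ keep positive
Point 4:
  φ: split at 2 digits → 43° and 47.8074′; 43 + 47.8074/60 = 43.7967900
  hemisphere S, so the sign is −
  λ: split at 3 digits → 115° and 23.8242′; 115 + 23.8242/60 = 115.3970700
  W → negative

1. -78.056783, 39.896762
2. 20.098103, -0.515722
3. -0.257333, 9.208772
4. -43.796790, -115.397070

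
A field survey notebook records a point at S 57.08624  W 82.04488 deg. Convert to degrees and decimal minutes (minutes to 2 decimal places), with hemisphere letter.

Lat: 57° + 0.086240 × 60 = 57° 5.1744′
Lon: fractional part 0.044880 → 2.6928 minutes

57° 5.17′ S, 82° 2.69′ W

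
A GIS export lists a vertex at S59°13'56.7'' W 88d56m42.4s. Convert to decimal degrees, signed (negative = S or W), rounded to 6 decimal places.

Latitude: 59° + 13/60 + 56.7/3600 = 59 + 0.216667 + 0.015750 = 59.2324167
hemisphere S, so the sign is −
λ: 56′ + 42.4″ = 56.70667′; 88 + 56.70667/60 = 88.9451111
W → negative

-59.232417, -88.945111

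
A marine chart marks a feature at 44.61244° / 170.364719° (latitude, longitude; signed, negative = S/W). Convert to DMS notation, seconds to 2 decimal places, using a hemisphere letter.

Lat: whole degrees 44; 36.74640′ → 36′ and 44.7840″
Longitude: 0.364719 × 60 = 21.88314′ → 21′, remainder × 60 = 52.9884″

44°36′44.78″ N, 170°21′52.99″ E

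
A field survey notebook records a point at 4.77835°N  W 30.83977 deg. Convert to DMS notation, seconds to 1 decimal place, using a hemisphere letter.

4°46′42.1″ N, 30°50′23.2″ W

φ: 0.778350 × 60 = 46.70100′ → 46′, remainder × 60 = 42.060″
Lon: 0.839770 × 60 = 50.38620′ → 50′, remainder × 60 = 23.172″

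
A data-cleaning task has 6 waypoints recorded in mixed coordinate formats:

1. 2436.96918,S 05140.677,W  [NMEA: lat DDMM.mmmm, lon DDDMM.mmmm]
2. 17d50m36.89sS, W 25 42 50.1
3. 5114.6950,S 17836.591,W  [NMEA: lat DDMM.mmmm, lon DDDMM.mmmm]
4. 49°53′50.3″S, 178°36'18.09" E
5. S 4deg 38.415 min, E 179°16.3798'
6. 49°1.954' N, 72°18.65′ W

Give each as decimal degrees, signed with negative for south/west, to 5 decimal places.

Point 1:
  φ: split at 2 digits → 24° and 36.96918′; 24 + 36.96918/60 = 24.616153
  S ⇒ negate
  λ: split at 3 digits → 051° and 40.677′; 51 + 40.677/60 = 51.677950
  W ⇒ negate
Point 2:
  Latitude: 50′ + 36.89″ = 50.61483′; 17 + 50.61483/60 = 17.843581
  S ⇒ negate
  λ: 25 + 42/60 + 50.1/3600 = 25.713917
  W → negative
Point 3:
  Lat: split at 2 digits → 51° and 14.695′; 51 + 14.695/60 = 51.244917
  S ⇒ negate
  λ: degrees = first 3 digits = 178, minutes = 36.591; 178 + 36.591/60 = 178.609850
  W → negative
Point 4:
  φ: 49° + 53/60 + 50.3/3600 = 49 + 0.883333 + 0.013972 = 49.897306
  S ⇒ negate
  λ: 178 + 36/60 + 18.09/3600 = 178.605025
  E → positive
Point 5:
  Latitude: 4 + 38.415/60 = 4.640250
  S ⇒ negate
  λ: 179 + 16.3798/60 = 179.272997
  E → positive
Point 6:
  φ: 49 + 1.954/60 = 49.032567
  N ⇒ keep positive
  λ: 18.65′ = 0.310833°; total 72.310833
  W → negative

1. -24.61615, -51.67795
2. -17.84358, -25.71392
3. -51.24492, -178.60985
4. -49.89731, 178.60503
5. -4.64025, 179.27300
6. 49.03257, -72.31083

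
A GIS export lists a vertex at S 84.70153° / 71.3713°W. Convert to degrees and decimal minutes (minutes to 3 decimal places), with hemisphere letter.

84° 42.092′ S, 71° 22.278′ W

φ: minutes = (84.701530 − 84) × 60 = 42.09180
Lon: 71° + 0.371300 × 60 = 71° 22.27800′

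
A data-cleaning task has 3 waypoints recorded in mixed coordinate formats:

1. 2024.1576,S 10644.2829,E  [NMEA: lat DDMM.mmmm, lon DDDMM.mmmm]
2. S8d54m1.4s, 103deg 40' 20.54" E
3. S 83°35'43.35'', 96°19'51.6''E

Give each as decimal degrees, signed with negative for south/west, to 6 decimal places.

Point 1:
  φ: degrees = first 2 digits = 20, minutes = 24.1576; 20 + 24.1576/60 = 20.4026267
  S → negative
  λ: split at 3 digits → 106° and 44.2829′; 106 + 44.2829/60 = 106.7380483
  E → positive
Point 2:
  φ: 54′ + 1.4″ = 54.02333′; 8 + 54.02333/60 = 8.9003889
  S ⇒ negate
  Lon: 103° + 40/60 + 20.54/3600 = 103 + 0.666667 + 0.005706 = 103.6723722
  E → positive
Point 3:
  Latitude: 35′ + 43.35″ = 35.72250′; 83 + 35.72250/60 = 83.5953750
  hemisphere S, so the sign is −
  Longitude: 19′ + 51.6″ = 19.86000′; 96 + 19.86000/60 = 96.3310000
  E → positive

1. -20.402627, 106.738048
2. -8.900389, 103.672372
3. -83.595375, 96.331000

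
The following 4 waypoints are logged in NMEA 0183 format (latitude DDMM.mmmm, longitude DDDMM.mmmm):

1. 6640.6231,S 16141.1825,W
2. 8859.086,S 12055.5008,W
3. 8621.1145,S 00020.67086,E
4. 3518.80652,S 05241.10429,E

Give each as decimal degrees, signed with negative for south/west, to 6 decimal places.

Point 1:
  Lat: degrees = first 2 digits = 66, minutes = 40.6231; 66 + 40.6231/60 = 66.6770517
  S ⇒ negate
  λ: split at 3 digits → 161° and 41.1825′; 161 + 41.1825/60 = 161.6863750
  W → negative
Point 2:
  Lat: split at 2 digits → 88° and 59.086′; 88 + 59.086/60 = 88.9847667
  S ⇒ negate
  Lon: split at 3 digits → 120° and 55.5008′; 120 + 55.5008/60 = 120.9250133
  W ⇒ negate
Point 3:
  Lat: split at 2 digits → 86° and 21.1145′; 86 + 21.1145/60 = 86.3519083
  S → negative
  Longitude: split at 3 digits → 000° and 20.67086′; 0 + 20.67086/60 = 0.3445143
  E ⇒ keep positive
Point 4:
  Latitude: split at 2 digits → 35° and 18.80652′; 35 + 18.80652/60 = 35.3134420
  S → negative
  Longitude: degrees = first 3 digits = 52, minutes = 41.10429; 52 + 41.10429/60 = 52.6850715
  E ⇒ keep positive

1. -66.677052, -161.686375
2. -88.984767, -120.925013
3. -86.351908, 0.344514
4. -35.313442, 52.685072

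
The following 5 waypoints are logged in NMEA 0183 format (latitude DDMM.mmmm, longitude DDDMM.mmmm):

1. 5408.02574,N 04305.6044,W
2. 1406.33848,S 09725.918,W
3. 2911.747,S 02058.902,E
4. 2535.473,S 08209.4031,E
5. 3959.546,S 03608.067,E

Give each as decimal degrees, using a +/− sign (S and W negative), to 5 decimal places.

1. 54.13376, -43.09341
2. -14.10564, -97.43197
3. -29.19578, 20.98170
4. -25.59122, 82.15672
5. -39.99243, 36.13445

Point 1:
  Latitude: split at 2 digits → 54° and 8.02574′; 54 + 8.02574/60 = 54.133762
  N → positive
  Longitude: split at 3 digits → 043° and 5.6044′; 43 + 5.6044/60 = 43.093407
  W → negative
Point 2:
  Lat: split at 2 digits → 14° and 6.33848′; 14 + 6.33848/60 = 14.105641
  hemisphere S, so the sign is −
  Lon: degrees = first 3 digits = 97, minutes = 25.918; 97 + 25.918/60 = 97.431967
  W → negative
Point 3:
  φ: degrees = first 2 digits = 29, minutes = 11.747; 29 + 11.747/60 = 29.195783
  hemisphere S, so the sign is −
  Lon: split at 3 digits → 020° and 58.902′; 20 + 58.902/60 = 20.981700
  E → positive
Point 4:
  Latitude: split at 2 digits → 25° and 35.473′; 25 + 35.473/60 = 25.591217
  S ⇒ negate
  Longitude: degrees = first 3 digits = 82, minutes = 9.4031; 82 + 9.4031/60 = 82.156718
  E → positive
Point 5:
  Lat: split at 2 digits → 39° and 59.546′; 39 + 59.546/60 = 39.992433
  hemisphere S, so the sign is −
  Longitude: degrees = first 3 digits = 36, minutes = 8.067; 36 + 8.067/60 = 36.134450
  E → positive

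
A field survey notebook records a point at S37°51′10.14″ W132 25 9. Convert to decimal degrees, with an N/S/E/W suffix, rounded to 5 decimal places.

φ: 37 + 51/60 + 10.14/3600 = 37.852817
Longitude: 132 + 25/60 + 9/3600 = 132.419167

37.85282° S, 132.41917° W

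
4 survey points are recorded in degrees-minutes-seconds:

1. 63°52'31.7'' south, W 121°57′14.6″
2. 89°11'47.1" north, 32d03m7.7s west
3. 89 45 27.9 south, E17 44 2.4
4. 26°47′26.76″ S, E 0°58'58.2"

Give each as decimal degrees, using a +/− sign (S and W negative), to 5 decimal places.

Point 1:
  φ: 52′ + 31.7″ = 52.52833′; 63 + 52.52833/60 = 63.875472
  S → negative
  Lon: 57′ + 14.6″ = 57.24333′; 121 + 57.24333/60 = 121.954056
  W ⇒ negate
Point 2:
  Lat: 89° + 11/60 + 47.1/3600 = 89 + 0.183333 + 0.013083 = 89.196417
  N → positive
  Longitude: 3′ + 7.7″ = 3.12833′; 32 + 3.12833/60 = 32.052139
  W → negative
Point 3:
  Lat: 89 + 45/60 + 27.9/3600 = 89.757750
  hemisphere S, so the sign is −
  Longitude: 17° + 44/60 + 2.4/3600 = 17 + 0.733333 + 0.000667 = 17.734000
  E ⇒ keep positive
Point 4:
  Latitude: 47′ + 26.76″ = 47.44600′; 26 + 47.44600/60 = 26.790767
  S → negative
  Longitude: 0° + 58/60 + 58.2/3600 = 0 + 0.966667 + 0.016167 = 0.982833
  E ⇒ keep positive

1. -63.87547, -121.95406
2. 89.19642, -32.05214
3. -89.75775, 17.73400
4. -26.79077, 0.98283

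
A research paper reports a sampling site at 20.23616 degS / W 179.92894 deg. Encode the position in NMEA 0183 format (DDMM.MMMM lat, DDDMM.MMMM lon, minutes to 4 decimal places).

2014.1696,S / 17955.7364,W

Lat: minutes = (20.236160 − 20) × 60 = 14.169600
λ: 179° + 0.928940 × 60 = 179° 55.736400′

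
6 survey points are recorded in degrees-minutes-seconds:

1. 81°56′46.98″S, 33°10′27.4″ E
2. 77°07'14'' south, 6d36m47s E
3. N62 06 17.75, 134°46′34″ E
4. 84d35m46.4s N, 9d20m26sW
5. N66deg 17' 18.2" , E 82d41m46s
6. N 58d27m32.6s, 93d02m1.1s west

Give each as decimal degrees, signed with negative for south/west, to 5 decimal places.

1. -81.94638, 33.17428
2. -77.12056, 6.61306
3. 62.10493, 134.77611
4. 84.59622, -9.34056
5. 66.28839, 82.69611
6. 58.45906, -93.03364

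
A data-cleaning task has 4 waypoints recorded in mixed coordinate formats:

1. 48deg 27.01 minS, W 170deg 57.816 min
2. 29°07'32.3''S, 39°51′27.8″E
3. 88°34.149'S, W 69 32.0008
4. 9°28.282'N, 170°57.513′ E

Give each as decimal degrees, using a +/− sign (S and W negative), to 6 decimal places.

Point 1:
  φ: 48 + 27.01/60 = 48.4501667
  S → negative
  Longitude: 170 + 57.816/60 = 170.9636000
  W → negative
Point 2:
  φ: 29° + 7/60 + 32.3/3600 = 29 + 0.116667 + 0.008972 = 29.1256389
  S → negative
  λ: 39° + 51/60 + 27.8/3600 = 39 + 0.850000 + 0.007722 = 39.8577222
  E ⇒ keep positive
Point 3:
  Latitude: 34.149′ = 0.569150°; total 88.5691500
  S ⇒ negate
  Longitude: 32.0008′ = 0.533347°; total 69.5333467
  hemisphere W, so the sign is −
Point 4:
  Lat: 28.282′ = 0.471367°; total 9.4713667
  N ⇒ keep positive
  λ: 57.513′ = 0.958550°; total 170.9585500
  E ⇒ keep positive

1. -48.450167, -170.963600
2. -29.125639, 39.857722
3. -88.569150, -69.533347
4. 9.471367, 170.958550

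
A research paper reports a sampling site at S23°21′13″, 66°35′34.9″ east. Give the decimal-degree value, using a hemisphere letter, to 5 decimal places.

23.35361° S, 66.59303° E

Latitude: 23° + 21/60 + 13/3600 = 23 + 0.350000 + 0.003611 = 23.353611
Lon: 66 + 35/60 + 34.9/3600 = 66.593028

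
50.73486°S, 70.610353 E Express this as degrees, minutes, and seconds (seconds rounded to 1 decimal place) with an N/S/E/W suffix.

50°44′5.5″ S, 70°36′37.3″ E

φ: whole degrees 50; 44.09160′ → 44′ and 5.496″
Lon: whole degrees 70; 36.62118′ → 36′ and 37.271″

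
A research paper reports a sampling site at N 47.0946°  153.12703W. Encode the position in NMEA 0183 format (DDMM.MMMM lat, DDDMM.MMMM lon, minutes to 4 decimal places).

4705.6760,N / 15307.6218,W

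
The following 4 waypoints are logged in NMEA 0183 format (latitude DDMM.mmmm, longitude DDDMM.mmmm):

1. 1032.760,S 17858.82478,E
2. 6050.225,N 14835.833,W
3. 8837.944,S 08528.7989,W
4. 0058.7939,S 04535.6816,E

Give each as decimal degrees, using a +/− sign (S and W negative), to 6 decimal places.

1. -10.546000, 178.980413
2. 60.837083, -148.597217
3. -88.632400, -85.479982
4. -0.979898, 45.594693

Point 1:
  Latitude: degrees = first 2 digits = 10, minutes = 32.76; 10 + 32.76/60 = 10.5460000
  hemisphere S, so the sign is −
  Longitude: split at 3 digits → 178° and 58.82478′; 178 + 58.82478/60 = 178.9804130
  E → positive
Point 2:
  Lat: split at 2 digits → 60° and 50.225′; 60 + 50.225/60 = 60.8370833
  N ⇒ keep positive
  Longitude: split at 3 digits → 148° and 35.833′; 148 + 35.833/60 = 148.5972167
  hemisphere W, so the sign is −
Point 3:
  φ: degrees = first 2 digits = 88, minutes = 37.944; 88 + 37.944/60 = 88.6324000
  hemisphere S, so the sign is −
  Longitude: split at 3 digits → 085° and 28.7989′; 85 + 28.7989/60 = 85.4799817
  hemisphere W, so the sign is −
Point 4:
  Lat: split at 2 digits → 00° and 58.7939′; 0 + 58.7939/60 = 0.9798983
  S → negative
  Lon: degrees = first 3 digits = 45, minutes = 35.6816; 45 + 35.6816/60 = 45.5946933
  E → positive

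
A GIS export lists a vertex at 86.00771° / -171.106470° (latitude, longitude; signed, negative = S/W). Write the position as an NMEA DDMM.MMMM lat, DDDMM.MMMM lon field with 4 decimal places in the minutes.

Lat: minutes = (86.007710 − 86) × 60 = 0.462600
Longitude is negative → W; |value| = 171.106470
Longitude: 171° + 0.106470 × 60 = 171° 6.388200′

8600.4626,N / 17106.3882,W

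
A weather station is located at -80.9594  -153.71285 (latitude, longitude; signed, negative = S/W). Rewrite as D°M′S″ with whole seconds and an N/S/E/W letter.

80°57′34″ S, 153°42′46″ W

Latitude is negative → S; |value| = 80.959400
Lat: 0.959400° → 57.56400′; 0.56400 × 60 = 33.84″
Longitude is negative → W; |value| = 153.712850
Lon: 0.712850 × 60 = 42.77100′ → 42′, remainder × 60 = 46.26″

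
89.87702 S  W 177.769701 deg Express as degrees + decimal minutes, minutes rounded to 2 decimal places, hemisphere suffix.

φ: fractional part 0.877020 → 52.6212 minutes
λ: 177° + 0.769701 × 60 = 177° 46.1821′

89° 52.62′ S, 177° 46.18′ W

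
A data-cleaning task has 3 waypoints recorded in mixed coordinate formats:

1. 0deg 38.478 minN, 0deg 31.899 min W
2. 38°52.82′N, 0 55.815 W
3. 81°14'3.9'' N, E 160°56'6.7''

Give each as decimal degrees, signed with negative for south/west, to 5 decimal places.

Point 1:
  φ: 38.478′ = 0.641300°; total 0.641300
  N ⇒ keep positive
  Longitude: 0 + 31.899/60 = 0.531650
  W ⇒ negate
Point 2:
  φ: 38 + 52.82/60 = 38.880333
  N ⇒ keep positive
  Longitude: 0 + 55.815/60 = 0.930250
  hemisphere W, so the sign is −
Point 3:
  φ: 81° + 14/60 + 3.9/3600 = 81 + 0.233333 + 0.001083 = 81.234417
  N → positive
  λ: 160 + 56/60 + 6.7/3600 = 160.935194
  E ⇒ keep positive

1. 0.64130, -0.53165
2. 38.88033, -0.93025
3. 81.23442, 160.93519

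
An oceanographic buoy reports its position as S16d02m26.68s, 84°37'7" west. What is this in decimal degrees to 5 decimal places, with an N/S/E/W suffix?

16.04074° S, 84.61861° W

Latitude: 16° + 2/60 + 26.68/3600 = 16 + 0.033333 + 0.007411 = 16.040744
λ: 84 + 37/60 + 7/3600 = 84.618611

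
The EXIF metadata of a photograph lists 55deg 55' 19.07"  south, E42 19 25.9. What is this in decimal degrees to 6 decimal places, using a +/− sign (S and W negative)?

-55.921964, 42.323861

φ: 55° + 55/60 + 19.07/3600 = 55 + 0.916667 + 0.005297 = 55.9219639
S ⇒ negate
λ: 19′ + 25.9″ = 19.43167′; 42 + 19.43167/60 = 42.3238611
E ⇒ keep positive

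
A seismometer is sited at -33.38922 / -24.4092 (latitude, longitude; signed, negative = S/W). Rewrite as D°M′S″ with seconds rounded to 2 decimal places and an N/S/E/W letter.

Latitude is negative → S; |value| = 33.389220
Latitude: 0.389220 × 60 = 23.35320′ → 23′, remainder × 60 = 21.1920″
Longitude is negative → W; |value| = 24.409200
Longitude: whole degrees 24; 24.55200′ → 24′ and 33.1200″

33°23′21.19″ S, 24°24′33.12″ W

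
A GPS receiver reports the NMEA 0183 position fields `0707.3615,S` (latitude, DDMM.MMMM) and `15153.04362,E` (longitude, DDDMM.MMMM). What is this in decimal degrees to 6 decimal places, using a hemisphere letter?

Lat: split at 2 digits → 07° and 7.3615′; 7 + 7.3615/60 = 7.1226917
Lon: degrees = first 3 digits = 151, minutes = 53.04362; 151 + 53.04362/60 = 151.8840603

7.122692° S, 151.884060° E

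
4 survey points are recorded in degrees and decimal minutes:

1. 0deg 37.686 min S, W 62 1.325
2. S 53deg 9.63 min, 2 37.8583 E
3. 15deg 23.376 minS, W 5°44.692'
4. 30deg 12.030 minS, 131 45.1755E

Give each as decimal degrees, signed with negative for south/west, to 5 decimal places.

1. -0.62810, -62.02208
2. -53.16050, 2.63097
3. -15.38960, -5.74487
4. -30.20050, 131.75293

Point 1:
  Lat: 0 + 37.686/60 = 0.628100
  S ⇒ negate
  Longitude: 1.325′ = 0.022083°; total 62.022083
  W → negative
Point 2:
  Lat: 9.63′ = 0.160500°; total 53.160500
  S → negative
  λ: 2 + 37.8583/60 = 2.630972
  E → positive
Point 3:
  Lat: 15 + 23.376/60 = 15.389600
  S → negative
  Longitude: 44.692′ = 0.744867°; total 5.744867
  W ⇒ negate
Point 4:
  Latitude: 30 + 12.03/60 = 30.200500
  S → negative
  Longitude: 45.1755′ = 0.752925°; total 131.752925
  E ⇒ keep positive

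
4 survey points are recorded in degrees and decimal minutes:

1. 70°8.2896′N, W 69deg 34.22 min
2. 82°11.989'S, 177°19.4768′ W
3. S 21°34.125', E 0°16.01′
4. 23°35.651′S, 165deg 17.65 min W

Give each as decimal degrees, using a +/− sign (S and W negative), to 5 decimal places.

Point 1:
  Latitude: 8.2896′ = 0.138160°; total 70.138160
  N → positive
  λ: 34.22′ = 0.570333°; total 69.570333
  W → negative
Point 2:
  φ: 11.989′ = 0.199817°; total 82.199817
  S → negative
  λ: 19.4768′ = 0.324613°; total 177.324613
  W → negative
Point 3:
  Lat: 21 + 34.125/60 = 21.568750
  S → negative
  Lon: 0 + 16.01/60 = 0.266833
  E → positive
Point 4:
  Latitude: 35.651′ = 0.594183°; total 23.594183
  hemisphere S, so the sign is −
  Longitude: 165 + 17.65/60 = 165.294167
  W → negative

1. 70.13816, -69.57033
2. -82.19982, -177.32461
3. -21.56875, 0.26683
4. -23.59418, -165.29417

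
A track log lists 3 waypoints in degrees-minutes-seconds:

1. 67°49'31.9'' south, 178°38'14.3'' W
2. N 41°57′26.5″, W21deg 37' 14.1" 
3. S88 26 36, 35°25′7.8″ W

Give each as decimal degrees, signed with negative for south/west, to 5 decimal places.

Point 1:
  Latitude: 49′ + 31.9″ = 49.53167′; 67 + 49.53167/60 = 67.825528
  S → negative
  λ: 38′ + 14.3″ = 38.23833′; 178 + 38.23833/60 = 178.637306
  hemisphere W, so the sign is −
Point 2:
  Latitude: 57′ + 26.5″ = 57.44167′; 41 + 57.44167/60 = 41.957361
  N ⇒ keep positive
  Longitude: 21° + 37/60 + 14.1/3600 = 21 + 0.616667 + 0.003917 = 21.620583
  hemisphere W, so the sign is −
Point 3:
  Latitude: 88 + 26/60 + 36/3600 = 88.443333
  hemisphere S, so the sign is −
  Lon: 25′ + 7.8″ = 25.13000′; 35 + 25.13000/60 = 35.418833
  hemisphere W, so the sign is −

1. -67.82553, -178.63731
2. 41.95736, -21.62058
3. -88.44333, -35.41883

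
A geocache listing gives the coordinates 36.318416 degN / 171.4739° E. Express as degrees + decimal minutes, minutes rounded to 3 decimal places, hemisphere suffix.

Latitude: 36° + 0.318416 × 60 = 36° 19.10496′
λ: minutes = (171.473900 − 171) × 60 = 28.43400

36° 19.105′ N, 171° 28.434′ E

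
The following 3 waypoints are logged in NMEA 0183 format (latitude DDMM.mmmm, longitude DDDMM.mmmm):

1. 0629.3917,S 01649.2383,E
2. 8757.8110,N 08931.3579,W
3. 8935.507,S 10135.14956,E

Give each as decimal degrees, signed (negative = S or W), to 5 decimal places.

1. -6.48986, 16.82064
2. 87.96352, -89.52263
3. -89.59178, 101.58583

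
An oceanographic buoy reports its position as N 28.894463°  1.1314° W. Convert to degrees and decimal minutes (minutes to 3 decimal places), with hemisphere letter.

Latitude: fractional part 0.894463 → 53.66778 minutes
λ: fractional part 0.131400 → 7.88400 minutes

28° 53.668′ N, 1° 7.884′ W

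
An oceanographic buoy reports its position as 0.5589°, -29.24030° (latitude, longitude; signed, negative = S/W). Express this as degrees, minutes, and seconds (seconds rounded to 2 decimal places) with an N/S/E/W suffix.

0°33′32.04″ N, 29°14′25.08″ W

φ: 0.558900 × 60 = 33.53400′ → 33′, remainder × 60 = 32.0400″
Longitude is negative → W; |value| = 29.240300
Lon: 0.240300° → 14.41800′; 0.41800 × 60 = 25.0800″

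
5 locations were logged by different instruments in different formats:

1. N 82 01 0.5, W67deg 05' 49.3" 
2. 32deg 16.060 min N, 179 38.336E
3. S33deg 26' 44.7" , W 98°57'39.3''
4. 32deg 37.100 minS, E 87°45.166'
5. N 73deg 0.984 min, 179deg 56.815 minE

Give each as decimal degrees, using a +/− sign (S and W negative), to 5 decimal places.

Point 1:
  Latitude: 82° + 1/60 + 0.5/3600 = 82 + 0.016667 + 0.000139 = 82.016806
  N → positive
  Lon: 67 + 5/60 + 49.3/3600 = 67.097028
  W ⇒ negate
Point 2:
  Latitude: 16.06′ = 0.267667°; total 32.267667
  N → positive
  λ: 179 + 38.336/60 = 179.638933
  E → positive
Point 3:
  Latitude: 33 + 26/60 + 44.7/3600 = 33.445750
  S → negative
  Lon: 98 + 57/60 + 39.3/3600 = 98.960917
  W ⇒ negate
Point 4:
  Latitude: 32 + 37.1/60 = 32.618333
  hemisphere S, so the sign is −
  Longitude: 87 + 45.166/60 = 87.752767
  E ⇒ keep positive
Point 5:
  φ: 0.984′ = 0.016400°; total 73.016400
  N ⇒ keep positive
  Longitude: 179 + 56.815/60 = 179.946917
  E ⇒ keep positive

1. 82.01681, -67.09703
2. 32.26767, 179.63893
3. -33.44575, -98.96092
4. -32.61833, 87.75277
5. 73.01640, 179.94692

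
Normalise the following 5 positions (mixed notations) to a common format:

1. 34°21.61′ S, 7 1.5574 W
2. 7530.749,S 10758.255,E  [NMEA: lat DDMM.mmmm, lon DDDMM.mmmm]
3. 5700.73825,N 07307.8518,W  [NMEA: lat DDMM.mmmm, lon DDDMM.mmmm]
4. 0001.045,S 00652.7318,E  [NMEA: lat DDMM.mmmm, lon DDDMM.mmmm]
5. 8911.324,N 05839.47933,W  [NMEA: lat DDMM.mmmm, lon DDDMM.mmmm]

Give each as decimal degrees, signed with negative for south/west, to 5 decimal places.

1. -34.36017, -7.02596
2. -75.51248, 107.97092
3. 57.01230, -73.13086
4. -0.01742, 6.87886
5. 89.18873, -58.65799

Point 1:
  Lat: 21.61′ = 0.360167°; total 34.360167
  hemisphere S, so the sign is −
  λ: 1.5574′ = 0.025957°; total 7.025957
  hemisphere W, so the sign is −
Point 2:
  Latitude: split at 2 digits → 75° and 30.749′; 75 + 30.749/60 = 75.512483
  S → negative
  Lon: split at 3 digits → 107° and 58.255′; 107 + 58.255/60 = 107.970917
  E ⇒ keep positive
Point 3:
  φ: split at 2 digits → 57° and 0.73825′; 57 + 0.73825/60 = 57.012304
  N → positive
  Longitude: split at 3 digits → 073° and 7.8518′; 73 + 7.8518/60 = 73.130863
  hemisphere W, so the sign is −
Point 4:
  Lat: degrees = first 2 digits = 0, minutes = 1.045; 0 + 1.045/60 = 0.017417
  S → negative
  λ: degrees = first 3 digits = 6, minutes = 52.7318; 6 + 52.7318/60 = 6.878863
  E ⇒ keep positive
Point 5:
  Latitude: split at 2 digits → 89° and 11.324′; 89 + 11.324/60 = 89.188733
  N → positive
  λ: degrees = first 3 digits = 58, minutes = 39.47933; 58 + 39.47933/60 = 58.657989
  W ⇒ negate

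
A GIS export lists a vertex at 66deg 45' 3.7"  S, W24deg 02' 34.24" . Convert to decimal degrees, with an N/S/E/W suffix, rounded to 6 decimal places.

66.751028° S, 24.042844° W

Lat: 45′ + 3.7″ = 45.06167′; 66 + 45.06167/60 = 66.7510278
Longitude: 24 + 2/60 + 34.24/3600 = 24.0428444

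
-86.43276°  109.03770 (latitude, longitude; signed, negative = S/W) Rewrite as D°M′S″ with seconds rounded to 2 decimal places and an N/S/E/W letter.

86°25′57.94″ S, 109°02′15.72″ E

Latitude is negative → S; |value| = 86.432760
Lat: whole degrees 86; 25.96560′ → 25′ and 57.9360″
Lon: 0.037700 × 60 = 2.26200′ → 2′, remainder × 60 = 15.7200″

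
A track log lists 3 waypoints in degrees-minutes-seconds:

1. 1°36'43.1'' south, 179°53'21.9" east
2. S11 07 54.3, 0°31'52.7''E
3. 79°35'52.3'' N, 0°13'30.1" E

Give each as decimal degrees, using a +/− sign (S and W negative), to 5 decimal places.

1. -1.61197, 179.88942
2. -11.13175, 0.53131
3. 79.59786, 0.22503

Point 1:
  Lat: 1 + 36/60 + 43.1/3600 = 1.611972
  hemisphere S, so the sign is −
  Longitude: 179° + 53/60 + 21.9/3600 = 179 + 0.883333 + 0.006083 = 179.889417
  E → positive
Point 2:
  Lat: 11° + 7/60 + 54.3/3600 = 11 + 0.116667 + 0.015083 = 11.131750
  hemisphere S, so the sign is −
  λ: 31′ + 52.7″ = 31.87833′; 0 + 31.87833/60 = 0.531306
  E ⇒ keep positive
Point 3:
  φ: 79° + 35/60 + 52.3/3600 = 79 + 0.583333 + 0.014528 = 79.597861
  N ⇒ keep positive
  Longitude: 0 + 13/60 + 30.1/3600 = 0.225028
  E → positive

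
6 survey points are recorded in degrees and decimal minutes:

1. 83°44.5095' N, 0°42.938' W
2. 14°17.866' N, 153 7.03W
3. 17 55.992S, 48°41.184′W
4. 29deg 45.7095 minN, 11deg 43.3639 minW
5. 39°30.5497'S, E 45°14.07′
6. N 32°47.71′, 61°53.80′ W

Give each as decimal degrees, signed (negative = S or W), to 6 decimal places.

Point 1:
  Lat: 44.5095′ = 0.741825°; total 83.7418250
  N ⇒ keep positive
  Longitude: 0 + 42.938/60 = 0.7156333
  hemisphere W, so the sign is −
Point 2:
  φ: 14 + 17.866/60 = 14.2977667
  N ⇒ keep positive
  Lon: 7.03′ = 0.117167°; total 153.1171667
  hemisphere W, so the sign is −
Point 3:
  Lat: 55.992′ = 0.933200°; total 17.9332000
  hemisphere S, so the sign is −
  Lon: 48 + 41.184/60 = 48.6864000
  W ⇒ negate
Point 4:
  Lat: 45.7095′ = 0.761825°; total 29.7618250
  N → positive
  Lon: 11 + 43.3639/60 = 11.7227317
  W ⇒ negate
Point 5:
  Lat: 39 + 30.5497/60 = 39.5091617
  S → negative
  λ: 14.07′ = 0.234500°; total 45.2345000
  E ⇒ keep positive
Point 6:
  Lat: 32 + 47.71/60 = 32.7951667
  N → positive
  Lon: 61 + 53.8/60 = 61.8966667
  hemisphere W, so the sign is −

1. 83.741825, -0.715633
2. 14.297767, -153.117167
3. -17.933200, -48.686400
4. 29.761825, -11.722732
5. -39.509162, 45.234500
6. 32.795167, -61.896667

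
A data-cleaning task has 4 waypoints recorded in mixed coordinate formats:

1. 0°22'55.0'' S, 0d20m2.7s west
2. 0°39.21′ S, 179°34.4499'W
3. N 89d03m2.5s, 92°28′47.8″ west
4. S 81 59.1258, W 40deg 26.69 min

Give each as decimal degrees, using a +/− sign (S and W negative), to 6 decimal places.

1. -0.381944, -0.334083
2. -0.653500, -179.574165
3. 89.050694, -92.479944
4. -81.985430, -40.444833

Point 1:
  φ: 0° + 22/60 + 55/3600 = 0 + 0.366667 + 0.015278 = 0.3819444
  S → negative
  Longitude: 20′ + 2.7″ = 20.04500′; 0 + 20.04500/60 = 0.3340833
  W ⇒ negate
Point 2:
  Latitude: 0 + 39.21/60 = 0.6535000
  S ⇒ negate
  Longitude: 179 + 34.4499/60 = 179.5741650
  hemisphere W, so the sign is −
Point 3:
  Lat: 3′ + 2.5″ = 3.04167′; 89 + 3.04167/60 = 89.0506944
  N ⇒ keep positive
  λ: 28′ + 47.8″ = 28.79667′; 92 + 28.79667/60 = 92.4799444
  W ⇒ negate
Point 4:
  Lat: 59.1258′ = 0.985430°; total 81.9854300
  hemisphere S, so the sign is −
  λ: 26.69′ = 0.444833°; total 40.4448333
  W → negative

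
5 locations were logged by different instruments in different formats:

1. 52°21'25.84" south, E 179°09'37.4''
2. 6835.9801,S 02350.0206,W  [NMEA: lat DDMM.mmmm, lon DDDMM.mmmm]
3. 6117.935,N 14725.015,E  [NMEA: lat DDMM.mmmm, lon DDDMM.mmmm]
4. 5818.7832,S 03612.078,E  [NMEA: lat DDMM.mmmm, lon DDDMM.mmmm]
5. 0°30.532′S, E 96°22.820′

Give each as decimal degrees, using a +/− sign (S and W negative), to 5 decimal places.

1. -52.35718, 179.16039
2. -68.59967, -23.83368
3. 61.29892, 147.41692
4. -58.31305, 36.20130
5. -0.50887, 96.38033

Point 1:
  Latitude: 52° + 21/60 + 25.84/3600 = 52 + 0.350000 + 0.007178 = 52.357178
  hemisphere S, so the sign is −
  Longitude: 179° + 9/60 + 37.4/3600 = 179 + 0.150000 + 0.010389 = 179.160389
  E ⇒ keep positive
Point 2:
  Latitude: split at 2 digits → 68° and 35.9801′; 68 + 35.9801/60 = 68.599668
  hemisphere S, so the sign is −
  Lon: degrees = first 3 digits = 23, minutes = 50.0206; 23 + 50.0206/60 = 23.833677
  W ⇒ negate
Point 3:
  Latitude: degrees = first 2 digits = 61, minutes = 17.935; 61 + 17.935/60 = 61.298917
  N → positive
  Longitude: degrees = first 3 digits = 147, minutes = 25.015; 147 + 25.015/60 = 147.416917
  E ⇒ keep positive
Point 4:
  φ: split at 2 digits → 58° and 18.7832′; 58 + 18.7832/60 = 58.313053
  S ⇒ negate
  λ: degrees = first 3 digits = 36, minutes = 12.078; 36 + 12.078/60 = 36.201300
  E ⇒ keep positive
Point 5:
  Latitude: 30.532′ = 0.508867°; total 0.508867
  S → negative
  λ: 96 + 22.82/60 = 96.380333
  E ⇒ keep positive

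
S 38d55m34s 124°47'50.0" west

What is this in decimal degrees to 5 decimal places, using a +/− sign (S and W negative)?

-38.92611, -124.79722

Lat: 38 + 55/60 + 34/3600 = 38.926111
hemisphere S, so the sign is −
Lon: 124° + 47/60 + 50/3600 = 124 + 0.783333 + 0.013889 = 124.797222
W ⇒ negate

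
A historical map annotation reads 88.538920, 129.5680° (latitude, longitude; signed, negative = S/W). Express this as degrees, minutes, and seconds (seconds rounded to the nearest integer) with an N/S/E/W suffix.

88°32′20″ N, 129°34′5″ E

φ: 0.538920 × 60 = 32.33520′ → 32′, remainder × 60 = 20.11″
λ: whole degrees 129; 34.08000′ → 34′ and 4.80″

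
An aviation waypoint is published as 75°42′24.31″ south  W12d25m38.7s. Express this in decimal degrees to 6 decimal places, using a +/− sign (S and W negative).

-75.706753, -12.427417

Lat: 42′ + 24.31″ = 42.40517′; 75 + 42.40517/60 = 75.7067528
hemisphere S, so the sign is −
Lon: 12° + 25/60 + 38.7/3600 = 12 + 0.416667 + 0.010750 = 12.4274167
W → negative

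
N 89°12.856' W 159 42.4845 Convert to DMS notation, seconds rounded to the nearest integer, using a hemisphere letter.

89°12′51″ N, 159°42′29″ W

Lat: 12.85600′ → 12′ and 0.85600 × 60 = 51.36″
λ: 42.48450′ → 42′ and 0.48450 × 60 = 29.07″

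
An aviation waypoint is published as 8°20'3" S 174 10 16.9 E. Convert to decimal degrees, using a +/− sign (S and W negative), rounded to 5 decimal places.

-8.33417, 174.17136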